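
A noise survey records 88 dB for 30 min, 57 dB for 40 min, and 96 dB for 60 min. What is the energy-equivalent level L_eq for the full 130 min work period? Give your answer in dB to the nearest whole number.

93 dB

L_eq = 10·log₁₀[(1/T)·Σ tᵢ·10^(Lᵢ/10)] with T = 130 min.
Σ tᵢ·10^(Lᵢ/10) = 30·10^(88/10) + 40·10^(57/10) + 60·10^(96/10) = 2.578e+11.
L_eq = 10·log₁₀(2.578e+11/130) = 92.97 dB.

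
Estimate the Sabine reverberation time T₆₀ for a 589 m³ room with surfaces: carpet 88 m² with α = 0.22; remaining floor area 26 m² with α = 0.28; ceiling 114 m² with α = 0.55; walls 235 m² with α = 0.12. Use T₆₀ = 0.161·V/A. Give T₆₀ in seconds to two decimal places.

0.81 s

Summing Sᵢαᵢ: 88·0.22 + 26·0.28 + 114·0.55 + 235·0.12 = 117.54 m².
T₆₀ = 0.161·V/A = 0.161·589/117.54 = 0.807 s.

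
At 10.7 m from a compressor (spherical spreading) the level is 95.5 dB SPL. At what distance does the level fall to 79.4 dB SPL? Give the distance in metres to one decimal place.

For a point source L₁ − L₂ = 20·log₁₀(r₂/r₁), so r₂ = r₁·10^((L₁−L₂)/20).
r₂ = 10.7·10^((95.5−79.4)/20) = 10.7·10^(16.1/20) = 68.29 m.

68.3 m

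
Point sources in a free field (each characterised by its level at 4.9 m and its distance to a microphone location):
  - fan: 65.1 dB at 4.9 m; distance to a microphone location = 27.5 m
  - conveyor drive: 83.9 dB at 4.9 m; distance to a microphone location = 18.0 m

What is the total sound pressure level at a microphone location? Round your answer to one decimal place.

Apply inverse-square spreading to bring every level to the receiver, then sum 10^(L/10).
fan: 65.1 − 20·log₁₀(27.5/4.9) = 65.1 − 14.98 = 50.12 dB.
conveyor drive: 83.9 − 20·log₁₀(18.0/4.9) = 83.9 − 11.30 = 72.60 dB.
Σ 10^(L/10) = 1.829e+07 → L_total = 10·log₁₀(1.829e+07) = 72.62 dB.

72.6 dB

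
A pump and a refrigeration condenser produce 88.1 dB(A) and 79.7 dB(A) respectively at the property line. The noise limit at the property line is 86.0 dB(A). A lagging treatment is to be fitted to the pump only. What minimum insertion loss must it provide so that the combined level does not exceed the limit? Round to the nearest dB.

3 dB

The untreated sources together contribute 10^(79.7/10) = 9.333e+07, i.e. 79.70 dB(A).
To meet 86.0 dB(A) overall, the treated pump may contribute at most 10^(86.0/10) − 9.333e+07 = 3.048e+08, i.e. 84.84 dB(A).
Required insertion loss = 88.1 − 84.84 = 3.26 dB.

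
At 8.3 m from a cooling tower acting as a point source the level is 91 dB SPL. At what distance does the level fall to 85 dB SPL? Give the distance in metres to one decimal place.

16.6 m

Point-source spreading drops the level by 20·log₁₀(r₂/r₁); inverting, r₂/r₁ = 10^(ΔL/20).
r₂ = 8.3·10^((91−85)/20) = 8.3·10^(6.0/20) = 16.56 m.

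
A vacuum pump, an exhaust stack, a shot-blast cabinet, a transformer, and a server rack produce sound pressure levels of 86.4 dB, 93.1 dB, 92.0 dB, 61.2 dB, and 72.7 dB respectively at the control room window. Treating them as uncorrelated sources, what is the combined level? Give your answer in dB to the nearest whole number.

96 dB

Incoherent sources combine by intensity addition: L_total = 10·log₁₀(Σ 10^(L_i/10)).
Σ 10^(L/10) = 10^(86.4/10) + 10^(93.1/10) + 10^(92.0/10) + 10^(61.2/10) + 10^(72.7/10) = 4.083e+09.
L_total = 10·log₁₀(4.083e+09) = 96.11 dB.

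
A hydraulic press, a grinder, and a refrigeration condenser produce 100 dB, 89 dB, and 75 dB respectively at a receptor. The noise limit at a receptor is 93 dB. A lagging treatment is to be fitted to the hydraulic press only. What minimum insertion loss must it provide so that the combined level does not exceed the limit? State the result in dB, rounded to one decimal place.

9.3 dB

Everything except the hydraulic press sums to 10^(89/10) + 10^(75/10) = 8.260e+08 in linear terms, 89.17 dB.
To meet 93 dB overall, the treated hydraulic press may contribute at most 10^(93/10) − 8.260e+08 = 1.169e+09, i.e. 90.68 dB.
So the hydraulic press must be reduced from 100 to 90.68 dB: IL = 9.32 dB.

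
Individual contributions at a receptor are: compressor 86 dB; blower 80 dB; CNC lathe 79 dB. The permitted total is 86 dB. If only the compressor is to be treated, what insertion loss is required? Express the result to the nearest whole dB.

Everything except the compressor sums to 10^(80/10) + 10^(79/10) = 1.794e+08 in linear terms, 82.54 dB.
To meet 86 dB overall, the treated compressor may contribute at most 10^(86/10) − 1.794e+08 = 2.187e+08, i.e. 83.40 dB.
Required insertion loss = 86 − 83.40 = 2.60 dB.

3 dB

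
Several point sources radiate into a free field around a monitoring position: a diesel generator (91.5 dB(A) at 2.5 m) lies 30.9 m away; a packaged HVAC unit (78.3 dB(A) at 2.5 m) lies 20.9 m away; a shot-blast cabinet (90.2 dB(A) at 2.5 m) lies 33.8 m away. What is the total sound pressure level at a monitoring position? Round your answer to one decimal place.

72.0 dB(A)

Propagate each source to the receiver with L = L_ref − 20·log₁₀(r/r_ref), then add intensities.
diesel generator: 91.5 − 20·log₁₀(30.9/2.5) = 91.5 − 21.84 = 69.66 dB(A).
packaged HVAC unit: 78.3 − 20·log₁₀(20.9/2.5) = 78.3 − 18.44 = 59.86 dB(A).
shot-blast cabinet: 90.2 − 20·log₁₀(33.8/2.5) = 90.2 − 22.62 = 67.58 dB(A).
Σ 10^(L/10) = 1.594e+07 → L_total = 10·log₁₀(1.594e+07) = 72.03 dB(A).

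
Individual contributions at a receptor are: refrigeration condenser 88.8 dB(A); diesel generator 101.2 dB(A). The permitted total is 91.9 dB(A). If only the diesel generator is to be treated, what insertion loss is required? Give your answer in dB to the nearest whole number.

12 dB

Everything except the diesel generator sums to 10^(88.8/10) = 7.586e+08 in linear terms, 88.80 dB(A).
To meet 91.9 dB(A) overall, the treated diesel generator may contribute at most 10^(91.9/10) − 7.586e+08 = 7.902e+08, i.e. 88.98 dB(A).
Required insertion loss = 101.2 − 88.98 = 12.22 dB.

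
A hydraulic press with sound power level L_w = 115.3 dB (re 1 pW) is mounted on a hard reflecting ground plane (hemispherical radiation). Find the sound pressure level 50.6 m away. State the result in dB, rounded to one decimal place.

73.2 dB

Free-field hemispherical radiation: L_p = L_w − 10·log₁₀(2π·r²), r = 50.6 m.
2π·r² = 1.609e+04 m², 10·log₁₀ of that is 42.065 dB.
L_p = 115.3 − 42.065 = 73.24 dB.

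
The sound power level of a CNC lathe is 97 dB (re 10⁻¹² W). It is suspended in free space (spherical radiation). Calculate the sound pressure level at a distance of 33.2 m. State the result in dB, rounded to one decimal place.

55.6 dB

The power spreads over a sphere of area 4π·r², so L_p = L_w − 10·log₁₀(4π·r²).
4π·r² = 1.385e+04 m², 10·log₁₀ of that is 41.415 dB.
L_p = 97 − 41.415 = 55.59 dB.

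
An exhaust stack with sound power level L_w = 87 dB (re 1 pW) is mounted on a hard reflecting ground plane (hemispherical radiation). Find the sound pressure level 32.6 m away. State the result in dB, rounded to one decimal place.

48.8 dB

Free-field hemispherical radiation: L_p = L_w − 10·log₁₀(2π·r²), r = 32.6 m.
2π·r² = 6678 m², 10·log₁₀ of that is 38.246 dB.
L_p = 87 − 38.246 = 48.75 dB.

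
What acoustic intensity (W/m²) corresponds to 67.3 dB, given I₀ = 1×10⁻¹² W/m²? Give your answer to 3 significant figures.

I = I₀·10^(L/10) = 10⁻¹² × 10^(67.3/10) = 10^(-5.270).

5.37e-06 W/m²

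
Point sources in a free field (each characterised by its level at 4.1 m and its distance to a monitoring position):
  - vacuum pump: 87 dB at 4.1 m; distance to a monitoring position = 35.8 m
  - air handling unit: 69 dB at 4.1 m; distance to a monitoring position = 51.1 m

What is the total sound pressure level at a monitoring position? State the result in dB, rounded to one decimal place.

68.2 dB

Apply inverse-square spreading to bring every level to the receiver, then sum 10^(L/10).
vacuum pump: 87 − 20·log₁₀(35.8/4.1) = 87 − 18.82 = 68.18 dB.
air handling unit: 69 − 20·log₁₀(51.1/4.1) = 69 − 21.91 = 47.09 dB.
Σ 10^(L/10) = 6.625e+06 → L_total = 10·log₁₀(6.625e+06) = 68.21 dB.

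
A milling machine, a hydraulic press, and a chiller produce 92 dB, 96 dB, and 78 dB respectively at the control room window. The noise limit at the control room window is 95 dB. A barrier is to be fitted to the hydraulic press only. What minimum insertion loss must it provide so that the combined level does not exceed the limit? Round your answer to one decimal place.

Everything except the hydraulic press sums to 10^(92/10) + 10^(78/10) = 1.648e+09 in linear terms, 92.17 dB.
To meet 95 dB overall, the treated hydraulic press may contribute at most 10^(95/10) − 1.648e+09 = 1.514e+09, i.e. 91.80 dB.
Required insertion loss = 96 − 91.80 = 4.20 dB.

4.2 dB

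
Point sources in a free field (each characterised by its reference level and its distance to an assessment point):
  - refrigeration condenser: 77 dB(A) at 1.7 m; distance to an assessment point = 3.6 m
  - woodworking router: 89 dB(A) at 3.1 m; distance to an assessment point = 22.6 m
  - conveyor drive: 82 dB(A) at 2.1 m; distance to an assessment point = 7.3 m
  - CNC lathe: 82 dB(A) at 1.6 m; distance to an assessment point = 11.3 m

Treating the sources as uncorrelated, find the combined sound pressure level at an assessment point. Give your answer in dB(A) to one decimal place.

First find each source's level at the receiver (point-source: −20·log₁₀(r/r_ref)), then combine on an intensity basis.
refrigeration condenser: 77 − 20·log₁₀(3.6/1.7) = 77 − 6.52 = 70.48 dB(A).
woodworking router: 89 − 20·log₁₀(22.6/3.1) = 89 − 17.25 = 71.75 dB(A).
conveyor drive: 82 − 20·log₁₀(7.3/2.1) = 82 − 10.82 = 71.18 dB(A).
CNC lathe: 82 − 20·log₁₀(11.3/1.6) = 82 − 16.98 = 65.02 dB(A).
Σ 10^(L/10) = 4.241e+07 → L_total = 10·log₁₀(4.241e+07) = 76.28 dB(A).

76.3 dB(A)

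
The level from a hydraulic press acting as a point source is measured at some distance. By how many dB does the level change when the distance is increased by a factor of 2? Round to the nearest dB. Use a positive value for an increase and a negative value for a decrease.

-6 dB

Point-source spreading: ΔL = −20·log₁₀(r₂/r₁).
ΔL = −20·log₁₀(2) = -6.02 dB.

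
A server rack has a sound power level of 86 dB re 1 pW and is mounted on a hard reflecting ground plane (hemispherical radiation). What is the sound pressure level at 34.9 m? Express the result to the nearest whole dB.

47 dB

Free-field hemispherical radiation: L_p = L_w − 10·log₁₀(2π·r²), r = 34.9 m.
2π·r² = 7653 m², 10·log₁₀ of that is 38.838 dB.
L_p = 86 − 38.838 = 47.16 dB.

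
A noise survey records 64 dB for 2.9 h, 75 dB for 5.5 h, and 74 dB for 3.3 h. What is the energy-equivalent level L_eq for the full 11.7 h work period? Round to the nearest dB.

74 dB

Weight each interval's intensity by its duration and average over T = 11.7 h:
Σ tᵢ·10^(Lᵢ/10) = 2.9·10^(64/10) + 5.5·10^(75/10) + 3.3·10^(74/10) = 2.641e+08.
L_eq = 10·log₁₀(2.641e+08/11.7) = 73.54 dB.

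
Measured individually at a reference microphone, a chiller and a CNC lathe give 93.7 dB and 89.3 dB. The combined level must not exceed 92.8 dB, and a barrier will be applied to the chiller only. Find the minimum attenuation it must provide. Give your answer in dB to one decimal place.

The untreated sources together contribute 10^(89.3/10) = 8.511e+08, i.e. 89.30 dB.
To meet 92.8 dB overall, the treated chiller may contribute at most 10^(92.8/10) − 8.511e+08 = 1.054e+09, i.e. 90.23 dB.
So the chiller must be reduced from 93.7 to 90.23 dB: IL = 3.47 dB.

3.5 dB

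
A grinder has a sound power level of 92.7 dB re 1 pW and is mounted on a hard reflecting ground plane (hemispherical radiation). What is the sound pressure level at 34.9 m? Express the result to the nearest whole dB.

The power spreads over a hemisphere of area 2π·r², so L_p = L_w − 10·log₁₀(2π·r²).
2π·r² = 7653 m², 10·log₁₀ of that is 38.838 dB.
L_p = 92.7 − 38.838 = 53.86 dB.

54 dB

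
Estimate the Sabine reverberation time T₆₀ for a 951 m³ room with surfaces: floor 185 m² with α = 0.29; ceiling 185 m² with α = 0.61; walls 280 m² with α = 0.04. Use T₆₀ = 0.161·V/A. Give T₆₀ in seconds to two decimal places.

A = Σ Sᵢαᵢ = 185·0.29 + 185·0.61 + 280·0.04 = 177.70 m².
T₆₀ = 0.161·V/A = 0.161·951/177.70 = 0.862 s.

0.86 s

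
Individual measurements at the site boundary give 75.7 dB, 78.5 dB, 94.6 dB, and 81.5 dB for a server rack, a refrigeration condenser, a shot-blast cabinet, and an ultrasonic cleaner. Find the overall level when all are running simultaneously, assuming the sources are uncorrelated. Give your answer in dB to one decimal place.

95.0 dB

Incoherent sources combine by intensity addition: L_total = 10·log₁₀(Σ 10^(L_i/10)).
Σ 10^(L/10) = 10^(75.7/10) + 10^(78.5/10) + 10^(94.6/10) + 10^(81.5/10) = 3.133e+09.
L_total = 10·log₁₀(3.133e+09) = 94.96 dB.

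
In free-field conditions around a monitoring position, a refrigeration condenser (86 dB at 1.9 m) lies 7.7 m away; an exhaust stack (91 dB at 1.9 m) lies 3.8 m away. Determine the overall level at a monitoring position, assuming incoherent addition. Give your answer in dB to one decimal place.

85.3 dB

First find each source's level at the receiver (point-source: −20·log₁₀(r/r_ref)), then combine on an intensity basis.
refrigeration condenser: 86 − 20·log₁₀(7.7/1.9) = 86 − 12.15 = 73.85 dB.
exhaust stack: 91 − 20·log₁₀(3.8/1.9) = 91 − 6.02 = 84.98 dB.
Σ 10^(L/10) = 3.390e+08 → L_total = 10·log₁₀(3.390e+08) = 85.30 dB.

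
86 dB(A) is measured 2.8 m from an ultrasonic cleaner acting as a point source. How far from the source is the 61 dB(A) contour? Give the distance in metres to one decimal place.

The 25.0 dB drop corresponds to a distance ratio of 10^(25.0/20) for a point source.
r₂ = 2.8·10^((86−61)/20) = 2.8·10^(25.0/20) = 49.79 m.

49.8 m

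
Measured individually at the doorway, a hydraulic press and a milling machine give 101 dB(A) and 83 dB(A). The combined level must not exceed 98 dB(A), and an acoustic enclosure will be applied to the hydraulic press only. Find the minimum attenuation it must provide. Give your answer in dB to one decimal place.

Fixed contribution from the other source: Σ 10^(L/10) = 10^(83/10) = 1.995e+08 (83.00 dB(A)).
The limit corresponds to 10^(98/10) = 6.310e+09; subtracting the fixed part leaves 6.110e+09 for the hydraulic press, i.e. 97.86 dB(A).
So the hydraulic press must be reduced from 101 to 97.86 dB(A): IL = 3.14 dB.

3.1 dB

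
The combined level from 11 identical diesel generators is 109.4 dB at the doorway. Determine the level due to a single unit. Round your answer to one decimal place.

99.0 dB

Dividing the total intensity by 11 lowers the level by 10·log₁₀ 11 = 10.414 dB: L₁ = 109.4 − 10.414.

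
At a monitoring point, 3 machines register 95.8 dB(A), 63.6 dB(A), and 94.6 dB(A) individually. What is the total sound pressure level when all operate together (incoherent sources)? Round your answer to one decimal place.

98.3 dB(A)

Incoherent sources combine by intensity addition: L_total = 10·log₁₀(Σ 10^(L_i/10)).
Σ 10^(L/10) = 10^(95.8/10) + 10^(63.6/10) + 10^(94.6/10) = 6.688e+09.
L_total = 10·log₁₀(6.688e+09) = 98.25 dB(A).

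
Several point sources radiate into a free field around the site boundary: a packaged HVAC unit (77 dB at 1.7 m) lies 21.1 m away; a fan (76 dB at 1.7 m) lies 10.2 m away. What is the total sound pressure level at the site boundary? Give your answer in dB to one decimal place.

Propagate each source to the receiver with L = L_ref − 20·log₁₀(r/r_ref), then add intensities.
packaged HVAC unit: 77 − 20·log₁₀(21.1/1.7) = 77 − 21.88 = 55.12 dB.
fan: 76 − 20·log₁₀(10.2/1.7) = 76 − 15.56 = 60.44 dB.
Σ 10^(L/10) = 1.431e+06 → L_total = 10·log₁₀(1.431e+06) = 61.56 dB.

61.6 dB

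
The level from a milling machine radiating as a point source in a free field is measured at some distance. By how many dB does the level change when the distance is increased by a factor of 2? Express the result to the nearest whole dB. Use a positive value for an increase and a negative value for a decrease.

Point-source spreading: ΔL = −20·log₁₀(r₂/r₁).
ΔL = −20·log₁₀(2) = -6.02 dB.

-6 dB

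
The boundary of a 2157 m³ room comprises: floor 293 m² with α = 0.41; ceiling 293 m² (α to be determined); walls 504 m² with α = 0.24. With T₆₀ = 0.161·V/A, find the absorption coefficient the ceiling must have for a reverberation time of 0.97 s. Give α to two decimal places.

A = 0.161·V/T₆₀ = 0.161·2157/0.97 = 358.02 m² sabins.
Absorption from the other surfaces = 293·0.41 + 504·0.24 = 241.09 m², so the ceiling must supply 116.93 m² over 293 m².
α = 116.93/293 = 0.399.

0.40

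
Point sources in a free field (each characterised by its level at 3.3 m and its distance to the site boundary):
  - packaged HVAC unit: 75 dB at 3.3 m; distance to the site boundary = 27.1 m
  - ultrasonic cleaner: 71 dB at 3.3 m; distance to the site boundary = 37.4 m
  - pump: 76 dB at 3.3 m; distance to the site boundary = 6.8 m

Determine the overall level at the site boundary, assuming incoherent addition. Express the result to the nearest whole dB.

70 dB

First find each source's level at the receiver (point-source: −20·log₁₀(r/r_ref)), then combine on an intensity basis.
packaged HVAC unit: 75 − 20·log₁₀(27.1/3.3) = 75 − 18.29 = 56.71 dB.
ultrasonic cleaner: 71 − 20·log₁₀(37.4/3.3) = 71 − 21.09 = 49.91 dB.
pump: 76 − 20·log₁₀(6.8/3.3) = 76 − 6.28 = 69.72 dB.
Σ 10^(L/10) = 9.943e+06 → L_total = 10·log₁₀(9.943e+06) = 69.98 dB.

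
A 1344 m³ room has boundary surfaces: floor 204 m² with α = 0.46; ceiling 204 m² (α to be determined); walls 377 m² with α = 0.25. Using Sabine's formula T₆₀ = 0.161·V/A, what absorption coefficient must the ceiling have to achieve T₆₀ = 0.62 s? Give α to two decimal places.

0.79

A = 0.161·V/T₆₀ = 0.161·1344/0.62 = 349.01 m² sabins.
Absorption from the other surfaces = 204·0.46 + 377·0.25 = 188.09 m², so the ceiling must supply 160.92 m² over 204 m².
α = 160.92/204 = 0.789.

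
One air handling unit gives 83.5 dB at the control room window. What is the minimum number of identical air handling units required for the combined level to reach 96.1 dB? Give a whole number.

19

The shortfall is 96.1 − 83.5 = 12.6 dB, and N units add 10·log₁₀ N, so need 10·log₁₀ N ≥ 12.6.
N ≥ 10^(12.6/10) = 18.197, so N = 19.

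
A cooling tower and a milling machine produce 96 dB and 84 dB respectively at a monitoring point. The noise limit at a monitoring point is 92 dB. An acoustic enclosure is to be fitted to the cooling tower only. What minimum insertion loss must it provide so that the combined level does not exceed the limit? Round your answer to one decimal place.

Fixed contribution from the other source: Σ 10^(L/10) = 10^(84/10) = 2.512e+08 (84.00 dB).
The limit corresponds to 10^(92/10) = 1.585e+09; subtracting the fixed part leaves 1.334e+09 for the cooling tower, i.e. 91.25 dB.
Required insertion loss = 96 − 91.25 = 4.75 dB.

4.7 dB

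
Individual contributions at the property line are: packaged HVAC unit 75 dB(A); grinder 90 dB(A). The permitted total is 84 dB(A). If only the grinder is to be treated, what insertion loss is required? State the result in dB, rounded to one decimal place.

Fixed contribution from the other source: Σ 10^(L/10) = 10^(75/10) = 3.162e+07 (75.00 dB(A)).
The limit corresponds to 10^(84/10) = 2.512e+08; subtracting the fixed part leaves 2.196e+08 for the grinder, i.e. 83.42 dB(A).
So the grinder must be reduced from 90 to 83.42 dB(A): IL = 6.58 dB.

6.6 dB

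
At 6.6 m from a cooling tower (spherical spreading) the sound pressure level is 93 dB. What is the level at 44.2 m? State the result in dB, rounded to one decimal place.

76.5 dB

Spherical spreading from a point source gives a 20·log₁₀(r₂/r₁) drop.
L₂ = 93 − 20·log₁₀(44.2/6.6) = 93 − 16.518 = 76.48 dB.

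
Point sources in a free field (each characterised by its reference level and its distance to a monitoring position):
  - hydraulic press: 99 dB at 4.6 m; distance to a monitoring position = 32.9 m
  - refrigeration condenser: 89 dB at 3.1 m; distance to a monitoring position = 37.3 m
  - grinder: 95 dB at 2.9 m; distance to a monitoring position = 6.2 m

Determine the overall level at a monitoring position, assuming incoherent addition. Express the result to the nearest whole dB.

89 dB

Propagate each source to the receiver with L = L_ref − 20·log₁₀(r/r_ref), then add intensities.
hydraulic press: 99 − 20·log₁₀(32.9/4.6) = 99 − 17.09 = 81.91 dB.
refrigeration condenser: 89 − 20·log₁₀(37.3/3.1) = 89 − 21.61 = 67.39 dB.
grinder: 95 − 20·log₁₀(6.2/2.9) = 95 − 6.60 = 88.40 dB.
Σ 10^(L/10) = 8.526e+08 → L_total = 10·log₁₀(8.526e+08) = 89.31 dB.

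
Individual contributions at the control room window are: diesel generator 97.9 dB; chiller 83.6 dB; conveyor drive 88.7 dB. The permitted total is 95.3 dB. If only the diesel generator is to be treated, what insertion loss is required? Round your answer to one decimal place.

4.1 dB

The untreated sources together contribute 10^(83.6/10) + 10^(88.7/10) = 9.704e+08, i.e. 89.87 dB.
The limit corresponds to 10^(95.3/10) = 3.388e+09; subtracting the fixed part leaves 2.418e+09 for the diesel generator, i.e. 93.83 dB.
So the diesel generator must be reduced from 97.9 to 93.83 dB: IL = 4.07 dB.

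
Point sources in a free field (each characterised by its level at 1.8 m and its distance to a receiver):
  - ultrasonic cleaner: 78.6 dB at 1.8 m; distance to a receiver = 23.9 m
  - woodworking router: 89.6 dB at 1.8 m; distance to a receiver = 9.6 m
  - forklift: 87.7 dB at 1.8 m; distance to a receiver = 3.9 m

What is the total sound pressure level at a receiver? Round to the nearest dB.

Apply inverse-square spreading to bring every level to the receiver, then sum 10^(L/10).
ultrasonic cleaner: 78.6 − 20·log₁₀(23.9/1.8) = 78.6 − 22.46 = 56.14 dB.
woodworking router: 89.6 − 20·log₁₀(9.6/1.8) = 89.6 − 14.54 = 75.06 dB.
forklift: 87.7 − 20·log₁₀(3.9/1.8) = 87.7 − 6.72 = 80.98 dB.
Σ 10^(L/10) = 1.579e+08 → L_total = 10·log₁₀(1.579e+08) = 81.98 dB.

82 dB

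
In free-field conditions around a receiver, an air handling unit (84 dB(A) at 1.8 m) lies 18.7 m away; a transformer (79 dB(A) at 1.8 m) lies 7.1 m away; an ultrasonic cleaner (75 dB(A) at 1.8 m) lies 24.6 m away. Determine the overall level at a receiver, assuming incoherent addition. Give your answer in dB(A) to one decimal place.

First find each source's level at the receiver (point-source: −20·log₁₀(r/r_ref)), then combine on an intensity basis.
air handling unit: 84 − 20·log₁₀(18.7/1.8) = 84 − 20.33 = 63.67 dB(A).
transformer: 79 − 20·log₁₀(7.1/1.8) = 79 − 11.92 = 67.08 dB(A).
ultrasonic cleaner: 75 − 20·log₁₀(24.6/1.8) = 75 − 22.71 = 52.29 dB(A).
Σ 10^(L/10) = 7.602e+06 → L_total = 10·log₁₀(7.602e+06) = 68.81 dB(A).

68.8 dB(A)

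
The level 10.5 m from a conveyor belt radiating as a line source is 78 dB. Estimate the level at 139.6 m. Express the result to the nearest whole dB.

Cylindrical spreading from a line source gives a 10·log₁₀(r₂/r₁) drop.
L₂ = 78 − 10·log₁₀(139.6/10.5) = 78 − 11.237 = 66.76 dB.

67 dB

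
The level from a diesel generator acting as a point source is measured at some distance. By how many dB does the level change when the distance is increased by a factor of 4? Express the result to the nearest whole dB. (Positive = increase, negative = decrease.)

A point source loses 6 dB per doubling of distance; generally ΔL = −20·log₁₀(r₂/r₁).
ΔL = −20·log₁₀(4) = -12.04 dB.

-12 dB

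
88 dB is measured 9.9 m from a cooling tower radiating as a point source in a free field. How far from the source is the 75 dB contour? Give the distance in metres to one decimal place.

44.2 m

The 13.0 dB drop corresponds to a distance ratio of 10^(13.0/20) for a point source.
r₂ = 9.9·10^((88−75)/20) = 9.9·10^(13.0/20) = 44.22 m.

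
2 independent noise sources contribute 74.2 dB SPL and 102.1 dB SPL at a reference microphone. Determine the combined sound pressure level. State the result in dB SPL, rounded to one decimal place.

102.1 dB SPL

Incoherent sources combine by intensity addition: L_total = 10·log₁₀(Σ 10^(L_i/10)).
Σ 10^(L/10) = 10^(74.2/10) + 10^(102.1/10) = 1.624e+10.
L_total = 10·log₁₀(1.624e+10) = 102.11 dB SPL.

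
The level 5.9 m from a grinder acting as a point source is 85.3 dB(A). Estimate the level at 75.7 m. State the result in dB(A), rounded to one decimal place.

63.1 dB(A)

Point-source attenuation: ΔL = 20·log₁₀(r₂/r₁) = 20·log₁₀(75.7/5.9) = 22.165 dB.
L₂ = 85.3 − 20·log₁₀(75.7/5.9) = 85.3 − 22.165 = 63.14 dB(A).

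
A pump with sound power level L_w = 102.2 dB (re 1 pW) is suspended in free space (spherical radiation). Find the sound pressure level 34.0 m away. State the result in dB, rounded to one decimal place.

Free-field spherical radiation: L_p = L_w − 10·log₁₀(4π·r²), r = 34.0 m.
4π·r² = 1.453e+04 m², 10·log₁₀ of that is 41.622 dB.
L_p = 102.2 − 41.622 = 60.58 dB.

60.6 dB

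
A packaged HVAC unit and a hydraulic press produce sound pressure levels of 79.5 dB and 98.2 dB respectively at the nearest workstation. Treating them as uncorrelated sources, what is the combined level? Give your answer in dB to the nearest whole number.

Incoherent sources combine by intensity addition: L_total = 10·log₁₀(Σ 10^(L_i/10)).
Σ 10^(L/10) = 10^(79.5/10) + 10^(98.2/10) = 6.696e+09.
L_total = 10·log₁₀(6.696e+09) = 98.26 dB.

98 dB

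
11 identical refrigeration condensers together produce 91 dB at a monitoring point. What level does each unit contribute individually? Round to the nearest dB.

Dividing the total intensity by 11 lowers the level by 10·log₁₀ 11 = 10.414 dB: L₁ = 91 − 10.414.

81 dB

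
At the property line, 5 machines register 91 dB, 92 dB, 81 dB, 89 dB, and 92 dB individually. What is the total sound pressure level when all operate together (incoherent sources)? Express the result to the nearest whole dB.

97 dB

For uncorrelated sources the intensities add, so convert each level to linear form, sum, and take 10·log₁₀ of the total.
Σ 10^(L/10) = 10^(91/10) + 10^(92/10) + 10^(81/10) + 10^(89/10) + 10^(92/10) = 5.349e+09.
L_total = 10·log₁₀(5.349e+09) = 97.28 dB.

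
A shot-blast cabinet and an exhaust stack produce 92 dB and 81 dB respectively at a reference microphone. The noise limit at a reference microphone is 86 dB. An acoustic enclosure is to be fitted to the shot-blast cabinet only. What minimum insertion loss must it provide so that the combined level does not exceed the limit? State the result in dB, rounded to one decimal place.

7.7 dB

Fixed contribution from the other source: Σ 10^(L/10) = 10^(81/10) = 1.259e+08 (81.00 dB).
The limit corresponds to 10^(86/10) = 3.981e+08; subtracting the fixed part leaves 2.722e+08 for the shot-blast cabinet, i.e. 84.35 dB.
Required insertion loss = 92 − 84.35 = 7.65 dB.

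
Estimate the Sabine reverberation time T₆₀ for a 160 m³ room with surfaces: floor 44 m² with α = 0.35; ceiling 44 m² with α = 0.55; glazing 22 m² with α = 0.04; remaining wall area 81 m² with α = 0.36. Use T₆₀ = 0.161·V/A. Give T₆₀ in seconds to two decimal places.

Summing Sᵢαᵢ: 44·0.35 + 44·0.55 + 22·0.04 + 81·0.36 = 69.64 m².
T₆₀ = 0.161 × 160 / 69.64 = 0.370 s.

0.37 s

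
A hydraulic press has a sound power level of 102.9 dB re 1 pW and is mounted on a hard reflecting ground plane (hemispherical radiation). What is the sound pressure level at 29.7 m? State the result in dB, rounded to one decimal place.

Free-field hemispherical radiation: L_p = L_w − 10·log₁₀(2π·r²), r = 29.7 m.
2π·r² = 5542 m², 10·log₁₀ of that is 37.437 dB.
L_p = 102.9 − 37.437 = 65.46 dB.

65.5 dB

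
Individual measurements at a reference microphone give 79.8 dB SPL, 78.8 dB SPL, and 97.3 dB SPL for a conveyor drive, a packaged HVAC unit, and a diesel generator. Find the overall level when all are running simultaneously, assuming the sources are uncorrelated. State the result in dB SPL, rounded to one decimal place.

97.4 dB SPL

For uncorrelated sources the intensities add, so convert each level to linear form, sum, and take 10·log₁₀ of the total.
Σ 10^(L/10) = 10^(79.8/10) + 10^(78.8/10) + 10^(97.3/10) = 5.542e+09.
L_total = 10·log₁₀(5.542e+09) = 97.44 dB SPL.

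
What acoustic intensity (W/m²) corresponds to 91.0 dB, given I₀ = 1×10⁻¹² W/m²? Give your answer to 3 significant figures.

L = 10·log₁₀(I/I₀) ⇒ I = I₀·10^(L/10) = 10⁻¹² × 10^9.10.

0.00126 W/m²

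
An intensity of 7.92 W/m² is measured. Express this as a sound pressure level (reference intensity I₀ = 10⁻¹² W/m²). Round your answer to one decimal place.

129.0 dB

I/I₀ = 7.92/10⁻¹² = 7.92×10^12, and L = 10·log₁₀(I/I₀).
L = 10·(0.8987 + 12) = 128.99 dB.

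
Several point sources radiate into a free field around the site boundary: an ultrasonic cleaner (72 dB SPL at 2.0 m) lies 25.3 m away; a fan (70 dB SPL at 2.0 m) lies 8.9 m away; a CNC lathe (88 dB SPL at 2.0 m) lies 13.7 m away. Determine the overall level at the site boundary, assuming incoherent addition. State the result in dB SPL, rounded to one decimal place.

71.5 dB SPL

First find each source's level at the receiver (point-source: −20·log₁₀(r/r_ref)), then combine on an intensity basis.
ultrasonic cleaner: 72 − 20·log₁₀(25.3/2.0) = 72 − 22.04 = 49.96 dB SPL.
fan: 70 − 20·log₁₀(8.9/2.0) = 70 − 12.97 = 57.03 dB SPL.
CNC lathe: 88 − 20·log₁₀(13.7/2.0) = 88 − 16.71 = 71.29 dB SPL.
Σ 10^(L/10) = 1.405e+07 → L_total = 10·log₁₀(1.405e+07) = 71.48 dB SPL.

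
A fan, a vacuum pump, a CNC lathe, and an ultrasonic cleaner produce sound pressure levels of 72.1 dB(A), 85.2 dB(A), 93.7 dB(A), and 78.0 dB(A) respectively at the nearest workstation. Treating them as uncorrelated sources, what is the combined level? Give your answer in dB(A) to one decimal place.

For uncorrelated sources the intensities add, so convert each level to linear form, sum, and take 10·log₁₀ of the total.
Σ 10^(L/10) = 10^(72.1/10) + 10^(85.2/10) + 10^(93.7/10) + 10^(78.0/10) = 2.755e+09.
L_total = 10·log₁₀(2.755e+09) = 94.40 dB(A).

94.4 dB(A)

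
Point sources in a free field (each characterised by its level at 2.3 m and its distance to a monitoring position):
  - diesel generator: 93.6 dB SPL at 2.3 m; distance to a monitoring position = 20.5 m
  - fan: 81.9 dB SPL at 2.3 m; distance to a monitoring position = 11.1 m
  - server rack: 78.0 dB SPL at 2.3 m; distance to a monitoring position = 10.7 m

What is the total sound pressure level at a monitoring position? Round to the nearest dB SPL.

76 dB SPL

First find each source's level at the receiver (point-source: −20·log₁₀(r/r_ref)), then combine on an intensity basis.
diesel generator: 93.6 − 20·log₁₀(20.5/2.3) = 93.6 − 19.00 = 74.60 dB SPL.
fan: 81.9 − 20·log₁₀(11.1/2.3) = 81.9 − 13.67 = 68.23 dB SPL.
server rack: 78.0 − 20·log₁₀(10.7/2.3) = 78.0 − 13.35 = 64.65 dB SPL.
Σ 10^(L/10) = 3.840e+07 → L_total = 10·log₁₀(3.840e+07) = 75.84 dB SPL.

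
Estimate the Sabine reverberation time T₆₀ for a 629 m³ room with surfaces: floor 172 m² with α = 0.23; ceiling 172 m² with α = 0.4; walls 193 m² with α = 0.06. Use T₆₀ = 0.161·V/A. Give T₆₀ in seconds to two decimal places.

Total absorption A = 172·0.23 + 172·0.4 + 193·0.06 = 119.94 m² sabins.
T₆₀ = 0.161 × 629 / 119.94 = 0.844 s.

0.84 s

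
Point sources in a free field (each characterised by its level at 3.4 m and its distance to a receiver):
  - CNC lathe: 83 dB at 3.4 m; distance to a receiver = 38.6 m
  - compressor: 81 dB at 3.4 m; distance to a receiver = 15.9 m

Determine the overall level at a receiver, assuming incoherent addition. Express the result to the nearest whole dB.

Propagate each source to the receiver with L = L_ref − 20·log₁₀(r/r_ref), then add intensities.
CNC lathe: 83 − 20·log₁₀(38.6/3.4) = 83 − 21.10 = 61.90 dB.
compressor: 81 − 20·log₁₀(15.9/3.4) = 81 − 13.40 = 67.60 dB.
Σ 10^(L/10) = 7.305e+06 → L_total = 10·log₁₀(7.305e+06) = 68.64 dB.

69 dB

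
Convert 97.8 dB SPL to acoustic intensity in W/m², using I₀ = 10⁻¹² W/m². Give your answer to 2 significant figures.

I = I₀·10^(L/10) = 10⁻¹² × 10^(97.8/10) = 10^(-2.220).

0.0060 W/m²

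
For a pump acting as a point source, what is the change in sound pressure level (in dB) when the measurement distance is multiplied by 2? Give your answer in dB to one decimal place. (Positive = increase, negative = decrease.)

-6.0 dB

A point source loses 6 dB per doubling of distance; generally ΔL = −20·log₁₀(r₂/r₁).
ΔL = −20·log₁₀(2) = -6.02 dB.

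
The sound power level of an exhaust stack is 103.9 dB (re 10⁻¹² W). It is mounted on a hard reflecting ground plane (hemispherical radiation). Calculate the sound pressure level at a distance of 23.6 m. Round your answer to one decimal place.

68.5 dB

The power spreads over a hemisphere of area 2π·r², so L_p = L_w − 10·log₁₀(2π·r²).
2π·r² = 3499 m², 10·log₁₀ of that is 35.440 dB.
L_p = 103.9 − 35.440 = 68.46 dB.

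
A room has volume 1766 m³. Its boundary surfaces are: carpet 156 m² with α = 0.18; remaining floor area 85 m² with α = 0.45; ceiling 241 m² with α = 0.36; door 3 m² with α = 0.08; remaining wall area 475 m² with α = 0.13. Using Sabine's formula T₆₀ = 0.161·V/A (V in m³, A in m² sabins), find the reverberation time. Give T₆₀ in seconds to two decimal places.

A = Σ Sᵢαᵢ = 156·0.18 + 85·0.45 + 241·0.36 + 3·0.08 + 475·0.13 = 215.08 m².
T₆₀ = 0.161 × 1766 / 215.08 = 1.322 s.

1.32 s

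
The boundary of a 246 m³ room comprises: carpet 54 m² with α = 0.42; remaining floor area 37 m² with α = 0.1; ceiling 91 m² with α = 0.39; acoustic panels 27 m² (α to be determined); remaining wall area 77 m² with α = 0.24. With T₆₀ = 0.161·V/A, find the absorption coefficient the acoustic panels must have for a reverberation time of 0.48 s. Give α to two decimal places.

0.08

From T₆₀ = 0.161·V/A, the target T₆₀ = 0.48 s needs A = 0.161·246/0.48 = 82.51 m².
Absorption from the other surfaces = 54·0.42 + 37·0.1 + 91·0.39 + 77·0.24 = 80.35 m², so the acoustic panels must supply 2.16 m² over 27 m².
α = 2.16/27 = 0.080.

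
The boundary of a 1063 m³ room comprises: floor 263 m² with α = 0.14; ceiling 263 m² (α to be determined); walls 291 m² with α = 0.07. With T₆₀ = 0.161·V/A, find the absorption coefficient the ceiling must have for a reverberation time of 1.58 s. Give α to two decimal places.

From T₆₀ = 0.161·V/A, the target T₆₀ = 1.58 s needs A = 0.161·1063/1.58 = 108.32 m².
Absorption from the other surfaces = 263·0.14 + 291·0.07 = 57.19 m², so the ceiling must supply 51.13 m² over 263 m².
α = 51.13/263 = 0.194.

0.19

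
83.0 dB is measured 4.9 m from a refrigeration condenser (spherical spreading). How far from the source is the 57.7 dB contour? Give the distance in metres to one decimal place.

The 25.3 dB drop corresponds to a distance ratio of 10^(25.3/20) for a point source.
r₂ = 4.9·10^((83.0−57.7)/20) = 4.9·10^(25.3/20) = 90.20 m.

90.2 m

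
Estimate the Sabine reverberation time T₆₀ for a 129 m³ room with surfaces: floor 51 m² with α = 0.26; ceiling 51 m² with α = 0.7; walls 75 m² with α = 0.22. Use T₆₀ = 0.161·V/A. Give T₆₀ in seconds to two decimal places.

0.32 s

Total absorption A = 51·0.26 + 51·0.7 + 75·0.22 = 65.46 m² sabins.
T₆₀ = 0.161·V/A = 0.161·129/65.46 = 0.317 s.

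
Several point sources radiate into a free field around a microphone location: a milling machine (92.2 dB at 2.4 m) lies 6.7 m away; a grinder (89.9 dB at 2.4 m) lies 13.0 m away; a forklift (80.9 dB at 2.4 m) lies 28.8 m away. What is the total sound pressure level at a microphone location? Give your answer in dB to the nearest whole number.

84 dB

Apply inverse-square spreading to bring every level to the receiver, then sum 10^(L/10).
milling machine: 92.2 − 20·log₁₀(6.7/2.4) = 92.2 − 8.92 = 83.28 dB.
grinder: 89.9 − 20·log₁₀(13.0/2.4) = 89.9 − 14.67 = 75.23 dB.
forklift: 80.9 − 20·log₁₀(28.8/2.4) = 80.9 − 21.58 = 59.32 dB.
Σ 10^(L/10) = 2.471e+08 → L_total = 10·log₁₀(2.471e+08) = 83.93 dB.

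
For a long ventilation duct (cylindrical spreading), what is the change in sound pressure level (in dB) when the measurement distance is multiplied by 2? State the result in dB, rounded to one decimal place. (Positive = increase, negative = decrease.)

-3.0 dB

Line-source spreading: ΔL = −10·log₁₀(r₂/r₁).
ΔL = −10·log₁₀(2) = -3.01 dB.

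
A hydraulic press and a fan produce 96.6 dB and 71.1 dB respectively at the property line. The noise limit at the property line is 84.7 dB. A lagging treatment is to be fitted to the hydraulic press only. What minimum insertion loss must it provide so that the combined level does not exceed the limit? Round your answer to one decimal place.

Everything except the hydraulic press sums to 10^(71.1/10) = 1.288e+07 in linear terms, 71.10 dB.
To meet 84.7 dB overall, the treated hydraulic press may contribute at most 10^(84.7/10) − 1.288e+07 = 2.822e+08, i.e. 84.51 dB.
Required insertion loss = 96.6 − 84.51 = 12.09 dB.

12.1 dB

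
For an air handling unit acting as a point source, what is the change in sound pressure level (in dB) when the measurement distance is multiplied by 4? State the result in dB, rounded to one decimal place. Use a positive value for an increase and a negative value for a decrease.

-12.0 dB

With spherical spreading the level changes by −20·log₁₀(r₂/r₁).
ΔL = −20·log₁₀(4) = -12.04 dB.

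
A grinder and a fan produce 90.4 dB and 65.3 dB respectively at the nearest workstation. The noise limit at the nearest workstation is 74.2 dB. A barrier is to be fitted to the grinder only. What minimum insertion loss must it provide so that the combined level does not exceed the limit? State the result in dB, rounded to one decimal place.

The untreated sources together contribute 10^(65.3/10) = 3.388e+06, i.e. 65.30 dB.
The limit corresponds to 10^(74.2/10) = 2.630e+07; subtracting the fixed part leaves 2.291e+07 for the grinder, i.e. 73.60 dB.
Required insertion loss = 90.4 − 73.60 = 16.80 dB.

16.8 dB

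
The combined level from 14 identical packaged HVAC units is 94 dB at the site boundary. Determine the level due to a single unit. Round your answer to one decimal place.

Dividing the total intensity by 14 lowers the level by 10·log₁₀ 14 = 11.461 dB: L₁ = 94 − 11.461.

82.5 dB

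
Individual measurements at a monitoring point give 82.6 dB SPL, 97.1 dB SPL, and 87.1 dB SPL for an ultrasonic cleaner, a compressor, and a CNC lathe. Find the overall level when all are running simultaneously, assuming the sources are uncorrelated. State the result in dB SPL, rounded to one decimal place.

97.7 dB SPL

For uncorrelated sources the intensities add, so convert each level to linear form, sum, and take 10·log₁₀ of the total.
Σ 10^(L/10) = 10^(82.6/10) + 10^(97.1/10) + 10^(87.1/10) = 5.823e+09.
L_total = 10·log₁₀(5.823e+09) = 97.65 dB SPL.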